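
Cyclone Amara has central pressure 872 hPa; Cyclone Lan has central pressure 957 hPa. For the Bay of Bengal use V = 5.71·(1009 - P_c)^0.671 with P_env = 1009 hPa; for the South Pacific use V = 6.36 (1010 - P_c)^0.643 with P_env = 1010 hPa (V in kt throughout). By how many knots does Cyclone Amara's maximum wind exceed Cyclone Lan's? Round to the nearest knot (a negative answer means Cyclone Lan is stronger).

73 kt

Cyclone Amara: ΔP = 137; V ≈ 5.71 × 137^0.671 ≈ 155.02 kt.
Cyclone Lan: ΔP = 53; V ≈ 6.36 × 53^0.643 ≈ 81.69 kt.
Difference ≈ 155.02 − 81.69 = 73.33 → 73 kt.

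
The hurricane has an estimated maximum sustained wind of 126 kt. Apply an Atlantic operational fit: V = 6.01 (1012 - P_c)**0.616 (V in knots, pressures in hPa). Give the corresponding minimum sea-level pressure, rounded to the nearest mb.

872 mb

ΔP = (V / 6.01)^(1/0.616) = (126/6.01)^1.623.
126/6.01 = 20.965; 20.965^1.623 ≈ 139.73 mb.
P_c = 1012 − 139.73 = 872.27 ≈ 872 mb.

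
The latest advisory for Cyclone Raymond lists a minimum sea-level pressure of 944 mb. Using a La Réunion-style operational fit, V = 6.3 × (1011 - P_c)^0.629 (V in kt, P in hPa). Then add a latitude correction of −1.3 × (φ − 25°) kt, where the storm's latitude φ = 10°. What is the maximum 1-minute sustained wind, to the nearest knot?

108 kt

ΔP = 1011 − 944 = 67 mb.
67^0.629 ≈ 14.080.
V ≈ 6.3 × 14.080 ≈ 88.7 kt.
Latitude correction: −1.3 × (10 − 25) = 19.5 kt.
Corrected V ≈ 108.2 kt → 108 kt.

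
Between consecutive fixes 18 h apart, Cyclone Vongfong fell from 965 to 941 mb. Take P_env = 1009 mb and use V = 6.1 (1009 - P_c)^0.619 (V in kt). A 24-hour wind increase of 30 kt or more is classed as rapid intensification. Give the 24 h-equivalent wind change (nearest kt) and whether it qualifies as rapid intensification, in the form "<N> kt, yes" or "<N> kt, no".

V₁: ΔP = 44, V ≈ 6.1 × 44^0.619 ≈ 63.48 kt.
V₂: ΔP = 68, V ≈ 6.1 × 68^0.619 ≈ 83.11 kt.
ΔV over 18 h = 19.63 kt → 24 h equivalent = 19.63 × 24/18 ≈ 26.17 kt.
26 kt < 30 kt ⇒ not rapid intensification.

26 kt, no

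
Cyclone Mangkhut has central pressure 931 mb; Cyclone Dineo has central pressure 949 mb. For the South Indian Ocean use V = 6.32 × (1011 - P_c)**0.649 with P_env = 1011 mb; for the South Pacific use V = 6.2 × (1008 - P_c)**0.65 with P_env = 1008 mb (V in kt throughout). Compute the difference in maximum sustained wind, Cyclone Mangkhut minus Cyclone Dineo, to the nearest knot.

21 kt

Cyclone Mangkhut: ΔP = 80; V ≈ 6.32 × 80^0.649 ≈ 108.60 kt.
Cyclone Dineo: ΔP = 59; V ≈ 6.2 × 59^0.65 ≈ 87.79 kt.
Difference ≈ 108.60 − 87.79 = 20.81 → 21 kt.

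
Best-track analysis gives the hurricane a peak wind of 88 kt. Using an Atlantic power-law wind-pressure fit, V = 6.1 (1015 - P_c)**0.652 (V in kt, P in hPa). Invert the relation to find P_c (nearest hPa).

955 hPa

ΔP = (V / 6.1)^(1/0.652) = (88/6.1)^1.534.
88/6.1 = 14.426; 14.426^1.534 ≈ 59.96 hPa.
P_c = 1015 − 59.96 = 955.04 ≈ 955 hPa.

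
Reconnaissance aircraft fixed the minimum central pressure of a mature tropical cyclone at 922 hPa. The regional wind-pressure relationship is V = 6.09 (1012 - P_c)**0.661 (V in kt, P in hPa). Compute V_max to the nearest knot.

ΔP = 1012 − 922 = 90 hPa.
90^0.661 ≈ 19.577.
V ≈ 6.09 × 19.577 ≈ 119.2 kt.

119 kt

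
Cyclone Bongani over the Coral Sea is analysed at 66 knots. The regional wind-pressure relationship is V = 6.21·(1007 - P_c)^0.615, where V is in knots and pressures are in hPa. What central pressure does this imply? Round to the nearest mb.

ΔP = (V / 6.21)^(1/0.615) = (66/6.21)^1.626.
66/6.21 = 10.628; 10.628^1.626 ≈ 46.67 mb.
P_c = 1007 − 46.67 = 960.33 ≈ 960 mb.

960 mb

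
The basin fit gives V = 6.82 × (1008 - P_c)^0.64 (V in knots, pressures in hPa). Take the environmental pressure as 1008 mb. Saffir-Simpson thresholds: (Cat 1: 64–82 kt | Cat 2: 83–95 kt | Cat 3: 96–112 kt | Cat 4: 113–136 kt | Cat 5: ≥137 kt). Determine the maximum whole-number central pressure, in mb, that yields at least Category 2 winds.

958 mb

Category 2 begins at V = 83 kt.
Required ΔP = (83/6.82)^(1/0.64) = 12.170^1.562 ≈ 49.63 mb.
P_c ≤ 1008 − 49.63 = 958.37, so the highest integer P_c is 958 mb.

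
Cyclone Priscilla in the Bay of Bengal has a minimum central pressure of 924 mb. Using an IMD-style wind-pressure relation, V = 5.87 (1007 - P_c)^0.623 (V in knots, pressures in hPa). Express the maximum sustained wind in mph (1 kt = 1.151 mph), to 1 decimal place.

106.0 mph

ΔP = 1007 − 924 = 83 mb.
V ≈ 5.87 × 83^0.623 = 5.87 × 15.689 ≈ 92.092 kt.
92.092 × 1.151 ≈ 106.00 mph → 106.0 mph.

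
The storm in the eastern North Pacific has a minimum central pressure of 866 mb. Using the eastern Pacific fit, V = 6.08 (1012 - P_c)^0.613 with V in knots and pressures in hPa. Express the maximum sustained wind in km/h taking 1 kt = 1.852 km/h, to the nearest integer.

239 km/h

ΔP = 1012 − 866 = 146 mb.
V ≈ 6.08 × 146^0.613 = 6.08 × 21.220 ≈ 129.018 kt.
129.018 × 1.852 ≈ 238.94 km/h → 239 km/h.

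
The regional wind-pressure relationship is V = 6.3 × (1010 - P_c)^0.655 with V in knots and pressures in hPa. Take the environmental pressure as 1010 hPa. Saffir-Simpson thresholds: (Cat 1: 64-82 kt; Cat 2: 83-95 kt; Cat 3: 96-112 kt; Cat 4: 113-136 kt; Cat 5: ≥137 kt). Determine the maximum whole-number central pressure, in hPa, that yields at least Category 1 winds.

Category 1 begins at V = 64 kt.
Required ΔP = (64/6.3)^(1/0.655) = 10.159^1.527 ≈ 34.45 hPa.
P_c ≤ 1010 − 34.45 = 975.55, so the highest integer P_c is 975 hPa.

975 hPa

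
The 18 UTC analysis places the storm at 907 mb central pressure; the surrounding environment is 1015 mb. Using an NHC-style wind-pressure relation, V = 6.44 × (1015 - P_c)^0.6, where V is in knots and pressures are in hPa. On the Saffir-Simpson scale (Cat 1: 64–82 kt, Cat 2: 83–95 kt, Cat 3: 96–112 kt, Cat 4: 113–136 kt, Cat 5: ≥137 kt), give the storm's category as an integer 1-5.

3

ΔP = 1015 − 907 = 108 mb.
V ≈ 6.44 × 108^0.6 = 6.44 × 16.60 ≈ 107 kt.
107 kt falls in the Category 3 band.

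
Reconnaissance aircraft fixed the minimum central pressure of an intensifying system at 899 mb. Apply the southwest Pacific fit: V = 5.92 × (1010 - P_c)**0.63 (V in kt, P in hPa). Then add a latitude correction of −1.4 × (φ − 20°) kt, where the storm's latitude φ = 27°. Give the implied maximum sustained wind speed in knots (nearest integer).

105 kt

ΔP = 1010 − 899 = 111 mb.
111^0.63 ≈ 19.434.
V ≈ 5.92 × 19.434 ≈ 115.0 kt.
Latitude correction: −1.4 × (27 − 20) = -9.8 kt.
Corrected V ≈ 105.2 kt → 105 kt.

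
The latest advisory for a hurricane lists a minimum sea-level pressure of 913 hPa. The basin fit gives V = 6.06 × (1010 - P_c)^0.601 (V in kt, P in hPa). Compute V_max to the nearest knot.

ΔP = 1010 − 913 = 97 hPa.
97^0.601 ≈ 15.633.
V ≈ 6.06 × 15.633 ≈ 94.7 kt.

95 kt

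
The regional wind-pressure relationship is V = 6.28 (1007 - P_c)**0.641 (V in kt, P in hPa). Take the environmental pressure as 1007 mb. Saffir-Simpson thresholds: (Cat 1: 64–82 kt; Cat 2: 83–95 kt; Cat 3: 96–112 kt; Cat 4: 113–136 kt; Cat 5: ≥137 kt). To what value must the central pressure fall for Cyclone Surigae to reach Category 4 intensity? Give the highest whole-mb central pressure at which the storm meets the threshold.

Category 4 begins at V = 113 kt.
Required ΔP = (113/6.28)^(1/0.641) = 17.994^1.560 ≈ 90.80 mb.
P_c ≤ 1007 − 90.80 = 916.20, so the highest integer P_c is 916 mb.

916 mb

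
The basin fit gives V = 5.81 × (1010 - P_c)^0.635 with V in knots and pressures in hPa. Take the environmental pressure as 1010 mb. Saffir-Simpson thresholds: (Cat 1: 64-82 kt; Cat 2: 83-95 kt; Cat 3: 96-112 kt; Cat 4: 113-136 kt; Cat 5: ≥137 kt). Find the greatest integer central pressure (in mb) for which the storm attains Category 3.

927 mb

Category 3 begins at V = 96 kt.
Required ΔP = (96/5.81)^(1/0.635) = 16.523^1.575 ≈ 82.84 mb.
P_c ≤ 1010 − 82.84 = 927.16, so the highest integer P_c is 927 mb.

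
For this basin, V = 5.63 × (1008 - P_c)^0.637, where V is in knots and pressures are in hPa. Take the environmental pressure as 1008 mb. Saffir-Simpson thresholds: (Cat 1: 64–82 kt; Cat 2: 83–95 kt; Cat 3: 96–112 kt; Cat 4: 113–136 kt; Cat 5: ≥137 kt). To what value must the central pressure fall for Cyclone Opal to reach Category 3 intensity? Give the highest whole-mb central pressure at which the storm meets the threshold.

Category 3 begins at V = 96 kt.
Required ΔP = (96/5.63)^(1/0.637) = 17.052^1.570 ≈ 85.84 mb.
P_c ≤ 1008 − 85.84 = 922.16, so the highest integer P_c is 922 mb.

922 mb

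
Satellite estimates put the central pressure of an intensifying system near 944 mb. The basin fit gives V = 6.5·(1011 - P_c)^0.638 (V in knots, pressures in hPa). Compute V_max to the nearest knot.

95 kt

ΔP = 1011 − 944 = 67 mb.
67^0.638 ≈ 14.623.
V ≈ 6.5 × 14.623 ≈ 95.0 kt.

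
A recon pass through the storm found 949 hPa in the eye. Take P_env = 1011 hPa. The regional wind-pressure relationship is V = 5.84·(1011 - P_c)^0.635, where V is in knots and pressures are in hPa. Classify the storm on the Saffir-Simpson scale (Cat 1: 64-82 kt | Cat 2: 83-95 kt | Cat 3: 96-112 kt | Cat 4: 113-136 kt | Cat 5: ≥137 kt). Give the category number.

1

ΔP = 1011 − 949 = 62 hPa.
V ≈ 5.84 × 62^0.635 = 5.84 × 13.75 ≈ 80 kt.
80 kt falls in the Category 1 band.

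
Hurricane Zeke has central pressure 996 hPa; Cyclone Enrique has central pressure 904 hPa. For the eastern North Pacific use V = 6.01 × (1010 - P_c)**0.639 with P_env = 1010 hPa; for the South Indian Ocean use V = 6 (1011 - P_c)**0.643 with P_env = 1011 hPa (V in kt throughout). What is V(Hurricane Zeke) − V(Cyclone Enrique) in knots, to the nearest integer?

Hurricane Zeke: ΔP = 14; V ≈ 6.01 × 14^0.639 ≈ 32.45 kt.
Cyclone Enrique: ΔP = 107; V ≈ 6 × 107^0.643 ≈ 121.07 kt.
Difference ≈ 32.45 − 121.07 = -88.62 → -89 kt.

-89 kt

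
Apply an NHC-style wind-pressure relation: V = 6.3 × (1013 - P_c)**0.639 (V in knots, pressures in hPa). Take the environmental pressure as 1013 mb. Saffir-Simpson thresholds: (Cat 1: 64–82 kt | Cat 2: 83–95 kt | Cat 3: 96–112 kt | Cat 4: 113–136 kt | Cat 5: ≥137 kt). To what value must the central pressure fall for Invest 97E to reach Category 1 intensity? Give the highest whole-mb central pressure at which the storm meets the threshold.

975 mb

Category 1 begins at V = 64 kt.
Required ΔP = (64/6.3)^(1/0.639) = 10.159^1.565 ≈ 37.64 mb.
P_c ≤ 1013 − 37.64 = 975.36, so the highest integer P_c is 975 mb.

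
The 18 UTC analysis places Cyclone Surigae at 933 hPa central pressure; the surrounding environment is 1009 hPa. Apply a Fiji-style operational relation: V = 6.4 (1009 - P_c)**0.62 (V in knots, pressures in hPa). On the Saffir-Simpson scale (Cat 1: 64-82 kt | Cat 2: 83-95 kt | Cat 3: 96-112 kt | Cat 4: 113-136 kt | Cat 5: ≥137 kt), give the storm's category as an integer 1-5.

2

ΔP = 1009 − 933 = 76 hPa.
V ≈ 6.4 × 76^0.62 = 6.4 × 14.66 ≈ 94 kt.
94 kt falls in the Category 2 band.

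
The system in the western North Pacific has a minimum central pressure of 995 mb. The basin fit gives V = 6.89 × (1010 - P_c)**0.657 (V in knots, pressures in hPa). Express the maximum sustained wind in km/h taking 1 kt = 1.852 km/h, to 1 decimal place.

ΔP = 1010 − 995 = 15 mb.
V ≈ 6.89 × 15^0.657 = 6.89 × 5.925 ≈ 40.824 kt.
40.824 × 1.852 ≈ 75.61 km/h → 75.6 km/h.

75.6 km/h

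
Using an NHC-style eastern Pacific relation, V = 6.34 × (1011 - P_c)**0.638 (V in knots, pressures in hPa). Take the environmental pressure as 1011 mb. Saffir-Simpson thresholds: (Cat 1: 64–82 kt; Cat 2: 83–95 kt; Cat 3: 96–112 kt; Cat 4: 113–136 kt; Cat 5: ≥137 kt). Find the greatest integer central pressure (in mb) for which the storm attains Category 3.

Category 3 begins at V = 96 kt.
Required ΔP = (96/6.34)^(1/0.638) = 15.142^1.567 ≈ 70.76 mb.
P_c ≤ 1011 − 70.76 = 940.24, so the highest integer P_c is 940 mb.

940 mb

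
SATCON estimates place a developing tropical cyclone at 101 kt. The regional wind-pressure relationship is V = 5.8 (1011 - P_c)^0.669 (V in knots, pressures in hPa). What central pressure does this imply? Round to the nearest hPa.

939 hPa

ΔP = (V / 5.8)^(1/0.669) = (101/5.8)^1.495.
101/5.8 = 17.414; 17.414^1.495 ≈ 71.59 hPa.
P_c = 1011 − 71.59 = 939.41 ≈ 939 hPa.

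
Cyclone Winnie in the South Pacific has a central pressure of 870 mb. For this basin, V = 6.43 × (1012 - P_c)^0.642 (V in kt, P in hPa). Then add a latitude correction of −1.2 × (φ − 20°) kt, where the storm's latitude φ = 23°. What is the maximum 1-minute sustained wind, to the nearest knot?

151 kt

ΔP = 1012 − 870 = 142 mb.
142^0.642 ≈ 24.086.
V ≈ 6.43 × 24.086 ≈ 154.9 kt.
Latitude correction: −1.2 × (23 − 20) = -3.6 kt.
Corrected V ≈ 151.3 kt → 151 kt.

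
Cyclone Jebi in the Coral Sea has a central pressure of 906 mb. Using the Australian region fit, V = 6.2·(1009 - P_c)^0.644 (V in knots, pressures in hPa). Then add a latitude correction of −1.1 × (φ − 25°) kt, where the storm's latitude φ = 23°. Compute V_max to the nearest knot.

ΔP = 1009 − 906 = 103 mb.
103^0.644 ≈ 19.782.
V ≈ 6.2 × 19.782 ≈ 122.6 kt.
Latitude correction: −1.1 × (23 − 25) = 2.2 kt.
Corrected V ≈ 124.8 kt → 125 kt.

125 kt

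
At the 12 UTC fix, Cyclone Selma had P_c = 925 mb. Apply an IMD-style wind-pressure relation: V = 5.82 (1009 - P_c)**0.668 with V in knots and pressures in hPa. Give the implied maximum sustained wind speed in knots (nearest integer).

ΔP = 1009 − 925 = 84 mb.
84^0.668 ≈ 19.294.
V ≈ 5.82 × 19.294 ≈ 112.3 kt.

112 kt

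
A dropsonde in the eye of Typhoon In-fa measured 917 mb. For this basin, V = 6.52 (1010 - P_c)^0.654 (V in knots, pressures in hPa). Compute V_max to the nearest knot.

ΔP = 1010 − 917 = 93 mb.
93^0.654 ≈ 19.382.
V ≈ 6.52 × 19.382 ≈ 126.4 kt.

126 kt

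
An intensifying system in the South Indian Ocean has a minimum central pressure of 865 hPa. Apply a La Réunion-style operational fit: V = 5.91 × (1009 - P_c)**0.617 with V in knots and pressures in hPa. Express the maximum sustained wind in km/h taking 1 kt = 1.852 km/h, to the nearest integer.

ΔP = 1009 − 865 = 144 hPa.
V ≈ 5.91 × 144^0.617 = 5.91 × 21.464 ≈ 126.852 kt.
126.852 × 1.852 ≈ 234.93 km/h → 235 km/h.

235 km/h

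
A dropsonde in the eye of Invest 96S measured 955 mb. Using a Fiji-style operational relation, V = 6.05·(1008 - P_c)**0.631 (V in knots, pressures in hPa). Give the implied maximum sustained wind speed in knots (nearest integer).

ΔP = 1008 − 955 = 53 mb.
53^0.631 ≈ 12.247.
V ≈ 6.05 × 12.247 ≈ 74.1 kt.

74 kt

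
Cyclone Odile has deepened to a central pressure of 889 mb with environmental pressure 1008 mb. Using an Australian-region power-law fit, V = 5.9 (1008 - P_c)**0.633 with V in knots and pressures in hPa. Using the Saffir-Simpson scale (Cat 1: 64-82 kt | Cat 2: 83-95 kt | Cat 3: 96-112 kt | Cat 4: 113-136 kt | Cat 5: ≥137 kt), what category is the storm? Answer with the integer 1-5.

4

ΔP = 1008 − 889 = 119 mb.
V ≈ 5.9 × 119^0.633 = 5.9 × 20.60 ≈ 122 kt.
122 kt falls in the Category 4 band.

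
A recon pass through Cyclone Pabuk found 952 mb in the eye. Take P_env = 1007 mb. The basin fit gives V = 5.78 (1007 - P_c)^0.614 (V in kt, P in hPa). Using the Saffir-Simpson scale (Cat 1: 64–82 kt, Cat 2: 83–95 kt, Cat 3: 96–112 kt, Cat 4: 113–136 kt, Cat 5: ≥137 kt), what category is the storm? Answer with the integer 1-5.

ΔP = 1007 − 952 = 55 mb.
V ≈ 5.78 × 55^0.614 = 5.78 × 11.71 ≈ 68 kt.
68 kt falls in the Category 1 band.

1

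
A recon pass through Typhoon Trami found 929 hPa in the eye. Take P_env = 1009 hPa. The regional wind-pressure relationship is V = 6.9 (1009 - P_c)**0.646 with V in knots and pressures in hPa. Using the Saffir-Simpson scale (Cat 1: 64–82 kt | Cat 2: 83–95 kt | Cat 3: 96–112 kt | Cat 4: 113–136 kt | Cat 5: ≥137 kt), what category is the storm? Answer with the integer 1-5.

ΔP = 1009 − 929 = 80 hPa.
V ≈ 6.9 × 80^0.646 = 6.9 × 16.96 ≈ 117 kt.
117 kt falls in the Category 4 band.

4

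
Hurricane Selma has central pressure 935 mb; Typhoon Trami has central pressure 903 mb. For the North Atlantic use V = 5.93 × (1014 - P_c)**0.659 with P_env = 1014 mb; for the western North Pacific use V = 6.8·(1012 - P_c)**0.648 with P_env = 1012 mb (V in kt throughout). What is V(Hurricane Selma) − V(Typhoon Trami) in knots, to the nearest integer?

Hurricane Selma: ΔP = 79; V ≈ 5.93 × 79^0.659 ≈ 105.58 kt.
Typhoon Trami: ΔP = 109; V ≈ 6.8 × 109^0.648 ≈ 142.15 kt.
Difference ≈ 105.58 − 142.15 = -36.57 → -37 kt.

-37 kt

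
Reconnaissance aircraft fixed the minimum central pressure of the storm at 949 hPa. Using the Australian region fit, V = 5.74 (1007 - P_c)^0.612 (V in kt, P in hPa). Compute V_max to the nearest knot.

69 kt

ΔP = 1007 − 949 = 58 hPa.
58^0.612 ≈ 12.001.
V ≈ 5.74 × 12.001 ≈ 68.9 kt.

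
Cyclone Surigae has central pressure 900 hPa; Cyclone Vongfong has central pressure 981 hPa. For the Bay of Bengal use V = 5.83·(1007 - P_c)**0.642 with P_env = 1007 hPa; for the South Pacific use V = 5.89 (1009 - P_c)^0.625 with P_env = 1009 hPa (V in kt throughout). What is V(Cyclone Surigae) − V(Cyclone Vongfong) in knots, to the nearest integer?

70 kt

Cyclone Surigae: ΔP = 107; V ≈ 5.83 × 107^0.642 ≈ 117.09 kt.
Cyclone Vongfong: ΔP = 28; V ≈ 5.89 × 28^0.625 ≈ 47.27 kt.
Difference ≈ 117.09 − 47.27 = 69.82 → 70 kt.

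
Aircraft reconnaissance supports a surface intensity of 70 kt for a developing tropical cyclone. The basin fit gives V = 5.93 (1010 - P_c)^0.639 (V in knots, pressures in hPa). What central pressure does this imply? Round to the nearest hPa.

ΔP = (V / 5.93)^(1/0.639) = (70/5.93)^1.565.
70/5.93 = 11.804; 11.804^1.565 ≈ 47.61 hPa.
P_c = 1010 − 47.61 = 962.39 ≈ 962 hPa.

962 hPa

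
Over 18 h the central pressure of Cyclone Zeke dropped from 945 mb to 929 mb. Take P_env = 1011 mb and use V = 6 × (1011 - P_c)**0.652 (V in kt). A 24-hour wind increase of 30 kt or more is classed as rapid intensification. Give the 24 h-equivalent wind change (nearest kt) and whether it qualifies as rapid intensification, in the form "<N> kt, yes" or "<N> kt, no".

19 kt, no

V₁: ΔP = 66, V ≈ 6 × 66^0.652 ≈ 92.15 kt.
V₂: ΔP = 82, V ≈ 6 × 82^0.652 ≈ 106.16 kt.
ΔV over 18 h = 14.01 kt → 24 h equivalent = 14.01 × 24/18 ≈ 18.68 kt.
19 kt < 30 kt ⇒ not rapid intensification.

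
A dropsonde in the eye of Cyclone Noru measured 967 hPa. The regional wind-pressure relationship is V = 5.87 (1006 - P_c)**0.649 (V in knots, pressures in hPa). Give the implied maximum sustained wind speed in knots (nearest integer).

ΔP = 1006 − 967 = 39 hPa.
39^0.649 ≈ 10.780.
V ≈ 5.87 × 10.780 ≈ 63.3 kt.

63 kt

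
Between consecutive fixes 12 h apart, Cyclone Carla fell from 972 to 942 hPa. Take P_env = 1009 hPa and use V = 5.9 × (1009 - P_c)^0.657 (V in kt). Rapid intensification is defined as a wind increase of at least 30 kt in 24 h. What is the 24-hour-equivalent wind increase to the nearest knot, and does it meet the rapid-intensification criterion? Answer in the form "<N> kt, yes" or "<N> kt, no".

V₁: ΔP = 37, V ≈ 5.9 × 37^0.657 ≈ 63.26 kt.
V₂: ΔP = 67, V ≈ 5.9 × 67^0.657 ≈ 93.45 kt.
ΔV over 12 h = 30.19 kt → 24 h equivalent = 30.19 × 24/12 ≈ 60.38 kt.
60 kt ≥ 30 kt ⇒ rapid intensification.

60 kt, yes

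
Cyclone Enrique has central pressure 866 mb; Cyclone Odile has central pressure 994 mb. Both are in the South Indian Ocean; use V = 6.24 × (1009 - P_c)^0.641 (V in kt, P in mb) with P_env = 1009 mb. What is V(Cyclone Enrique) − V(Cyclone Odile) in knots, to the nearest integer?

115 kt

Cyclone Enrique: ΔP = 143; V ≈ 6.24 × 143^0.641 ≈ 150.23 kt.
Cyclone Odile: ΔP = 15; V ≈ 6.24 × 15^0.641 ≈ 35.40 kt.
Difference ≈ 150.23 − 35.40 = 114.83 → 115 kt.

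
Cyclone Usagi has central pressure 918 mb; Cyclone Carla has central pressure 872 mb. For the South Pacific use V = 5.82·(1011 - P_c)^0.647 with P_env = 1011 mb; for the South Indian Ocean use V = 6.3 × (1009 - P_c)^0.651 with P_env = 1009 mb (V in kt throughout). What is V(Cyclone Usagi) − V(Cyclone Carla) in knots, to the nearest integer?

Cyclone Usagi: ΔP = 93; V ≈ 5.82 × 93^0.647 ≈ 109.28 kt.
Cyclone Carla: ΔP = 137; V ≈ 6.3 × 137^0.651 ≈ 155.00 kt.
Difference ≈ 109.28 − 155.00 = -45.72 → -46 kt.

-46 kt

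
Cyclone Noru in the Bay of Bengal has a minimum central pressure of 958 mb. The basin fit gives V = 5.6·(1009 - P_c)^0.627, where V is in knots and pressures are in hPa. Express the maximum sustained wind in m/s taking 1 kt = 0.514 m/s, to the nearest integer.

ΔP = 1009 − 958 = 51 mb.
V ≈ 5.6 × 51^0.627 = 5.6 × 11.766 ≈ 65.892 kt.
65.892 × 0.514 ≈ 33.87 m/s → 34 m/s.

34 m/s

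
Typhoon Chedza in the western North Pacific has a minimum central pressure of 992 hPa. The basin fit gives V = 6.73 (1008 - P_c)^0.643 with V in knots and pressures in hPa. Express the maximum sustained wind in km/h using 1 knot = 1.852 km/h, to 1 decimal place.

ΔP = 1008 − 992 = 16 hPa.
V ≈ 6.73 × 16^0.643 = 6.73 × 5.946 ≈ 40.019 kt.
40.019 × 1.852 ≈ 74.11 km/h → 74.1 km/h.

74.1 km/h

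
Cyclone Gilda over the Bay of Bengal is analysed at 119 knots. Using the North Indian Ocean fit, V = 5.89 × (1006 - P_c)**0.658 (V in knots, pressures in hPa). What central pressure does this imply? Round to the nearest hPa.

910 hPa

ΔP = (V / 5.89)^(1/0.658) = (119/5.89)^1.520.
119/5.89 = 20.204; 20.204^1.520 ≈ 96.37 hPa.
P_c = 1006 − 96.37 = 909.63 ≈ 910 hPa.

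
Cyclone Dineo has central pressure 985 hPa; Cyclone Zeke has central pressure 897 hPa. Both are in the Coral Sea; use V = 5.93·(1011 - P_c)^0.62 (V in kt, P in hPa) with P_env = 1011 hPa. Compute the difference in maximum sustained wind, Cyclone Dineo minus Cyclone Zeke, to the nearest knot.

-67 kt

Cyclone Dineo: ΔP = 26; V ≈ 5.93 × 26^0.62 ≈ 44.70 kt.
Cyclone Zeke: ΔP = 114; V ≈ 5.93 × 114^0.62 ≈ 111.77 kt.
Difference ≈ 44.70 − 111.77 = -67.07 → -67 kt.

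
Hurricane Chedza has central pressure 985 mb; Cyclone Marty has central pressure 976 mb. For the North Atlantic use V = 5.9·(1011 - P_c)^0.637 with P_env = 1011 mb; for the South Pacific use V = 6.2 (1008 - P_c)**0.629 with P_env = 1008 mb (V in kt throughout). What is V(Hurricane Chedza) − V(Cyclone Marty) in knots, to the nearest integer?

Hurricane Chedza: ΔP = 26; V ≈ 5.9 × 26^0.637 ≈ 47.01 kt.
Cyclone Marty: ΔP = 32; V ≈ 6.2 × 32^0.629 ≈ 54.84 kt.
Difference ≈ 47.01 − 54.84 = -7.83 → -8 kt.

-8 kt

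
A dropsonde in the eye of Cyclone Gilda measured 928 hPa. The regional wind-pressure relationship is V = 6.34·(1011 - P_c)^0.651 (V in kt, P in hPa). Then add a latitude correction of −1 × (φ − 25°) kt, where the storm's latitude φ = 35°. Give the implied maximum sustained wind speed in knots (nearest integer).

ΔP = 1011 − 928 = 83 hPa.
83^0.651 ≈ 17.755.
V ≈ 6.34 × 17.755 ≈ 112.6 kt.
Latitude correction: −1 × (35 − 25) = -10 kt.
Corrected V ≈ 102.6 kt → 103 kt.

103 kt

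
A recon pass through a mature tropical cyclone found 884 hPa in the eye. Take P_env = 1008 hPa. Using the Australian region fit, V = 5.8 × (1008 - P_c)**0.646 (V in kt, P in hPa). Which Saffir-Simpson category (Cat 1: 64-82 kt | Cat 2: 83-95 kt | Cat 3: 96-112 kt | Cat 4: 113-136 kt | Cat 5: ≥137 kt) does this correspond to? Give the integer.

4

ΔP = 1008 − 884 = 124 hPa.
V ≈ 5.8 × 124^0.646 = 5.8 × 22.51 ≈ 131 kt.
131 kt falls in the Category 4 band.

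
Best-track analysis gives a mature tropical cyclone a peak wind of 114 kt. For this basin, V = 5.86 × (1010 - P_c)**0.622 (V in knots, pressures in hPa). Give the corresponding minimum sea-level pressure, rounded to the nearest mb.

ΔP = (V / 5.86)^(1/0.622) = (114/5.86)^1.608.
114/5.86 = 19.454; 19.454^1.608 ≈ 118.13 mb.
P_c = 1010 − 118.13 = 891.87 ≈ 892 mb.

892 mb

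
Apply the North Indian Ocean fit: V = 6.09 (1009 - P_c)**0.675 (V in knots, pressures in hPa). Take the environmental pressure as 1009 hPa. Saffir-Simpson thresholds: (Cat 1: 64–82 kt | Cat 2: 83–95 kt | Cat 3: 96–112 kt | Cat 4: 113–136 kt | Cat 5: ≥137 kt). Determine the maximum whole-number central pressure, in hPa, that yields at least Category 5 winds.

908 hPa

Category 5 begins at V = 137 kt.
Required ΔP = (137/6.09)^(1/0.675) = 22.496^1.481 ≈ 100.72 hPa.
P_c ≤ 1009 − 100.72 = 908.28, so the highest integer P_c is 908 hPa.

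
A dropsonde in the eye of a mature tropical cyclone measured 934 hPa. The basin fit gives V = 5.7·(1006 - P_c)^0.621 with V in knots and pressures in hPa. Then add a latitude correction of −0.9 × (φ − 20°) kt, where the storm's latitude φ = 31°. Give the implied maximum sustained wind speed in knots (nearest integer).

71 kt

ΔP = 1006 − 934 = 72 hPa.
72^0.621 ≈ 14.237.
V ≈ 5.7 × 14.237 ≈ 81.1 kt.
Latitude correction: −0.9 × (31 − 20) = -9.9 kt.
Corrected V ≈ 71.2 kt → 71 kt.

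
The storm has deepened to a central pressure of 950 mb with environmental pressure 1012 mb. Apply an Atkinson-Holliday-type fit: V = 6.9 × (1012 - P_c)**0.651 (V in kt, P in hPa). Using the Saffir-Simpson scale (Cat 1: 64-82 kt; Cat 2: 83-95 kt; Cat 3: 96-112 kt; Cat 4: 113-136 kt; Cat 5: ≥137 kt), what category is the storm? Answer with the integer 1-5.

3

ΔP = 1012 − 950 = 62 mb.
V ≈ 6.9 × 62^0.651 = 6.9 × 14.68 ≈ 101 kt.
101 kt falls in the Category 3 band.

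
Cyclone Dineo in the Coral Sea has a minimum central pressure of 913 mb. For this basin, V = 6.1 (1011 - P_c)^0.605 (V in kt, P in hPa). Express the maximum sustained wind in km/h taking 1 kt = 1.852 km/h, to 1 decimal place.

181.0 km/h

ΔP = 1011 − 913 = 98 mb.
V ≈ 6.1 × 98^0.605 = 6.1 × 16.021 ≈ 97.729 kt.
97.729 × 1.852 ≈ 180.99 km/h → 181.0 km/h.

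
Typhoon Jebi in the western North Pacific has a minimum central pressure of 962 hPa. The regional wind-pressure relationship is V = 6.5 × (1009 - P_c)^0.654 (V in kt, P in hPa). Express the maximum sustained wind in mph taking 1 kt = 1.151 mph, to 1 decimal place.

92.8 mph

ΔP = 1009 − 962 = 47 hPa.
V ≈ 6.5 × 47^0.654 = 6.5 × 12.404 ≈ 80.624 kt.
80.624 × 1.151 ≈ 92.80 mph → 92.8 mph.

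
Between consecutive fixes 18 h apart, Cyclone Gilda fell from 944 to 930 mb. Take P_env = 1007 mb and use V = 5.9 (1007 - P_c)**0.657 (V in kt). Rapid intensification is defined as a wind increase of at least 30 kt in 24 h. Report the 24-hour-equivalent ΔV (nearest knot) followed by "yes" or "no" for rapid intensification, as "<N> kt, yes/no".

V₁: ΔP = 63, V ≈ 5.9 × 63^0.657 ≈ 89.75 kt.
V₂: ΔP = 77, V ≈ 5.9 × 77^0.657 ≈ 102.39 kt.
ΔV over 18 h = 12.64 kt → 24 h equivalent = 12.64 × 24/18 ≈ 16.85 kt.
17 kt < 30 kt ⇒ not rapid intensification.

17 kt, no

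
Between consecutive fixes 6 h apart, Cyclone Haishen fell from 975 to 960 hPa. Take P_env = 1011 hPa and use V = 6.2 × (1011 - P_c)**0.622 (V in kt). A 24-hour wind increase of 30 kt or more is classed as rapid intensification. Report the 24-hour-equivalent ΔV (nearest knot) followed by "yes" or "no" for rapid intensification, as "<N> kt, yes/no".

V₁: ΔP = 36, V ≈ 6.2 × 36^0.622 ≈ 57.60 kt.
V₂: ΔP = 51, V ≈ 6.2 × 51^0.622 ≈ 71.53 kt.
ΔV over 6 h = 13.93 kt → 24 h equivalent = 13.93 × 24/6 ≈ 55.72 kt.
56 kt ≥ 30 kt ⇒ rapid intensification.

56 kt, yes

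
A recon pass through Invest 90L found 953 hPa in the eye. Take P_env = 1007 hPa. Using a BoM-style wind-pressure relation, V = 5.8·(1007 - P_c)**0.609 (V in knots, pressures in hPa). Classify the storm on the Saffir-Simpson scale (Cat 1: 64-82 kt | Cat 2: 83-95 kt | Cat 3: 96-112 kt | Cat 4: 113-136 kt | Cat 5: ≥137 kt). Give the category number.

ΔP = 1007 − 953 = 54 hPa.
V ≈ 5.8 × 54^0.609 = 5.8 × 11.35 ≈ 66 kt.
66 kt falls in the Category 1 band.

1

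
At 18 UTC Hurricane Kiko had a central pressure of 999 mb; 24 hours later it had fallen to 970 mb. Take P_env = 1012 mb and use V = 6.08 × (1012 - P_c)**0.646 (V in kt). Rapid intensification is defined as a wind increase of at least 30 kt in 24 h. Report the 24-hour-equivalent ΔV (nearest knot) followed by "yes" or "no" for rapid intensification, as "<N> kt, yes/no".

36 kt, yes

V₁: ΔP = 13, V ≈ 6.08 × 13^0.646 ≈ 31.88 kt.
V₂: ΔP = 42, V ≈ 6.08 × 42^0.646 ≈ 68.00 kt.
ΔV over 24 h = 36.12 kt → 24 h equivalent = 36.12 × 24/24 ≈ 36.12 kt.
36 kt ≥ 30 kt ⇒ rapid intensification.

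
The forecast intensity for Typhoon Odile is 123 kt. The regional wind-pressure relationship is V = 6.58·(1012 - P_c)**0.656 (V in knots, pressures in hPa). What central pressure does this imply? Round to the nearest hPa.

925 hPa

ΔP = (V / 6.58)^(1/0.656) = (123/6.58)^1.524.
123/6.58 = 18.693; 18.693^1.524 ≈ 86.80 hPa.
P_c = 1012 − 86.80 = 925.20 ≈ 925 hPa.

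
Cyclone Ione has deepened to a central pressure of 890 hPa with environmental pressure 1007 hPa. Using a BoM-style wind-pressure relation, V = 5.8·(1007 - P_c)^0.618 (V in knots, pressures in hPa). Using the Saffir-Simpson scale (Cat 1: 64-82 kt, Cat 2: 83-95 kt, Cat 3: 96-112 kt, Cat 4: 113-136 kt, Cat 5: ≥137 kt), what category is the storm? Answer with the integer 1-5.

3

ΔP = 1007 − 890 = 117 hPa.
V ≈ 5.8 × 117^0.618 = 5.8 × 18.97 ≈ 110 kt.
110 kt falls in the Category 3 band.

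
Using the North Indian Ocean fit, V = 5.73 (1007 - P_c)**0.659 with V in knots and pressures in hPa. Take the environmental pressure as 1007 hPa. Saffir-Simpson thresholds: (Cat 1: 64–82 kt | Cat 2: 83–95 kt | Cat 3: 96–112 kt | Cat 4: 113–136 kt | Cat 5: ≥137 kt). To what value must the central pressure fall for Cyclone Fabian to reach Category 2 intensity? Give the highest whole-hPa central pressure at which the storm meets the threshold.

Category 2 begins at V = 83 kt.
Required ΔP = (83/5.73)^(1/0.659) = 14.485^1.517 ≈ 57.76 hPa.
P_c ≤ 1007 − 57.76 = 949.24, so the highest integer P_c is 949 hPa.

949 hPa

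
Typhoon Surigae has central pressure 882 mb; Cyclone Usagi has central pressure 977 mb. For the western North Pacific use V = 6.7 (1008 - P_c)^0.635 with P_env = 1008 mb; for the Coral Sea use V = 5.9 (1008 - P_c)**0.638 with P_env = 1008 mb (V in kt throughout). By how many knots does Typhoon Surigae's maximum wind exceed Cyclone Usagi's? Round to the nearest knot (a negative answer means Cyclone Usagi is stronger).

92 kt

Typhoon Surigae: ΔP = 126; V ≈ 6.7 × 126^0.635 ≈ 144.48 kt.
Cyclone Usagi: ΔP = 31; V ≈ 5.9 × 31^0.638 ≈ 52.76 kt.
Difference ≈ 144.48 − 52.76 = 91.72 → 92 kt.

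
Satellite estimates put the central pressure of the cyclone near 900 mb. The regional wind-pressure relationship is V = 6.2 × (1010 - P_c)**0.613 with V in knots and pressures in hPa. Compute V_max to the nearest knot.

ΔP = 1010 − 900 = 110 mb.
110^0.613 ≈ 17.839.
V ≈ 6.2 × 17.839 ≈ 110.6 kt.

111 kt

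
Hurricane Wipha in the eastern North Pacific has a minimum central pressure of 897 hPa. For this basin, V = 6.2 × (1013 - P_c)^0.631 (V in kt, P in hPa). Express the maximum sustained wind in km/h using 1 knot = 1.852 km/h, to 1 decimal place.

ΔP = 1013 − 897 = 116 hPa.
V ≈ 6.2 × 116^0.631 = 6.2 × 20.076 ≈ 124.470 kt.
124.470 × 1.852 ≈ 230.52 km/h → 230.5 km/h.

230.5 km/h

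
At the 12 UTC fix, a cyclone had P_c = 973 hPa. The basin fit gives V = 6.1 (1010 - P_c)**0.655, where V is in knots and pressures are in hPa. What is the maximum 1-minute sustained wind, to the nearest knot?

ΔP = 1010 − 973 = 37 hPa.
37^0.655 ≈ 10.646.
V ≈ 6.1 × 10.646 ≈ 64.9 kt.

65 kt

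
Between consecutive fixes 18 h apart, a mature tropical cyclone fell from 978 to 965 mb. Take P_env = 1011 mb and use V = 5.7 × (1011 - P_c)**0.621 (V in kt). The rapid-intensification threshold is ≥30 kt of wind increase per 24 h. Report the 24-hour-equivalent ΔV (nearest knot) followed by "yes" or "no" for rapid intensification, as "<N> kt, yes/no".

V₁: ΔP = 33, V ≈ 5.7 × 33^0.621 ≈ 49.99 kt.
V₂: ΔP = 46, V ≈ 5.7 × 46^0.621 ≈ 61.44 kt.
ΔV over 18 h = 11.45 kt → 24 h equivalent = 11.45 × 24/18 ≈ 15.27 kt.
15 kt < 30 kt ⇒ not rapid intensification.

15 kt, no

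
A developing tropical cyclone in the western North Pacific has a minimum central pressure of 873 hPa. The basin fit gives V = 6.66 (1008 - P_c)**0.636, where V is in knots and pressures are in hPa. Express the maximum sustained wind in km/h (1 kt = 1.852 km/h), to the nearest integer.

ΔP = 1008 − 873 = 135 hPa.
V ≈ 6.66 × 135^0.636 = 6.66 × 22.641 ≈ 150.788 kt.
150.788 × 1.852 ≈ 279.26 km/h → 279 km/h.

279 km/h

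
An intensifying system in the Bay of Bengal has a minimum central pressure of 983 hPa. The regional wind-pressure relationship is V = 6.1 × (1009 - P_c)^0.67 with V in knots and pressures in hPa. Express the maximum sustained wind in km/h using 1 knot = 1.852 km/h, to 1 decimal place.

ΔP = 1009 − 983 = 26 hPa.
V ≈ 6.1 × 26^0.67 = 6.1 × 8.872 ≈ 54.121 kt.
54.121 × 1.852 ≈ 100.23 km/h → 100.2 km/h.

100.2 km/h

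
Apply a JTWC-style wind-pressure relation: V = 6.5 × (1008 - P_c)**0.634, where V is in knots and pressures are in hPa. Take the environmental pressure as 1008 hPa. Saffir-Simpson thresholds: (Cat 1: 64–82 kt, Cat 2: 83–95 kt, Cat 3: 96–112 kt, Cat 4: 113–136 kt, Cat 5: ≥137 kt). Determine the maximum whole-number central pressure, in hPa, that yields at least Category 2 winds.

Category 2 begins at V = 83 kt.
Required ΔP = (83/6.5)^(1/0.634) = 12.769^1.577 ≈ 55.56 hPa.
P_c ≤ 1008 − 55.56 = 952.44, so the highest integer P_c is 952 hPa.

952 hPa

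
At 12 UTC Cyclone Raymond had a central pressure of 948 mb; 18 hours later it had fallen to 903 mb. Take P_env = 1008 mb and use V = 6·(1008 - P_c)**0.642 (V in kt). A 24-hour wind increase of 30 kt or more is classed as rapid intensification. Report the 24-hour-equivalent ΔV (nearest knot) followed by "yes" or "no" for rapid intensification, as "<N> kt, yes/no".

V₁: ΔP = 60, V ≈ 6 × 60^0.642 ≈ 83.12 kt.
V₂: ΔP = 105, V ≈ 6 × 105^0.642 ≈ 119.06 kt.
ΔV over 18 h = 35.94 kt → 24 h equivalent = 35.94 × 24/18 ≈ 47.92 kt.
48 kt ≥ 30 kt ⇒ rapid intensification.

48 kt, yes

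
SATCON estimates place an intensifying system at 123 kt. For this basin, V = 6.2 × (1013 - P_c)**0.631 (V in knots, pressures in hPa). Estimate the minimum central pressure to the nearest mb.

899 mb

ΔP = (V / 6.2)^(1/0.631) = (123/6.2)^1.585.
123/6.2 = 19.839; 19.839^1.585 ≈ 113.84 mb.
P_c = 1013 − 113.84 = 899.16 ≈ 899 mb.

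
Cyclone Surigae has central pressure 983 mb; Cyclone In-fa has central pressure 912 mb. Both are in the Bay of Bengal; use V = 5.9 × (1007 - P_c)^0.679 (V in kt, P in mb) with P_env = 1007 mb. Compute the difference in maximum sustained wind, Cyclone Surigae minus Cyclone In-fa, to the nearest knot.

Cyclone Surigae: ΔP = 24; V ≈ 5.9 × 24^0.679 ≈ 51.05 kt.
Cyclone In-fa: ΔP = 95; V ≈ 5.9 × 95^0.679 ≈ 129.94 kt.
Difference ≈ 51.05 − 129.94 = -78.89 → -79 kt.

-79 kt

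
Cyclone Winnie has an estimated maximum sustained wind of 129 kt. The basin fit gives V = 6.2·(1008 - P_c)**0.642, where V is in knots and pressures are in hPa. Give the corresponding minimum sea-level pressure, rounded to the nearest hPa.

895 hPa

ΔP = (V / 6.2)^(1/0.642) = (129/6.2)^1.558.
129/6.2 = 20.806; 20.806^1.558 ≈ 113.05 hPa.
P_c = 1008 − 113.05 = 894.95 ≈ 895 hPa.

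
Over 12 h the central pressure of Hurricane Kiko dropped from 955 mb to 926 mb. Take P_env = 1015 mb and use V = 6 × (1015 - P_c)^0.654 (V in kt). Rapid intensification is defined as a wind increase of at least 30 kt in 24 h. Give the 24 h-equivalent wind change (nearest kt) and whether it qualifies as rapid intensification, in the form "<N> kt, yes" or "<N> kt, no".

51 kt, yes

V₁: ΔP = 60, V ≈ 6 × 60^0.654 ≈ 87.31 kt.
V₂: ΔP = 89, V ≈ 6 × 89^0.654 ≈ 112.99 kt.
ΔV over 12 h = 25.68 kt → 24 h equivalent = 25.68 × 24/12 ≈ 51.36 kt.
51 kt ≥ 30 kt ⇒ rapid intensification.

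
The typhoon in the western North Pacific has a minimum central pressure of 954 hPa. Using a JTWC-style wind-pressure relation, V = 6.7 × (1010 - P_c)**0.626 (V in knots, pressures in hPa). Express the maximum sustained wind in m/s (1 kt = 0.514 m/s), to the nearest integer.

43 m/s

ΔP = 1010 − 954 = 56 hPa.
V ≈ 6.7 × 56^0.626 = 6.7 × 12.427 ≈ 83.261 kt.
83.261 × 0.514 ≈ 42.80 m/s → 43 m/s.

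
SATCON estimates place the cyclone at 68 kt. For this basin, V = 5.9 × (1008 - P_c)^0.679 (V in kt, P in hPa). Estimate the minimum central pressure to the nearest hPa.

971 hPa

ΔP = (V / 5.9)^(1/0.679) = (68/5.9)^1.473.
68/5.9 = 11.525; 11.525^1.473 ≈ 36.61 hPa.
P_c = 1008 − 36.61 = 971.39 ≈ 971 hPa.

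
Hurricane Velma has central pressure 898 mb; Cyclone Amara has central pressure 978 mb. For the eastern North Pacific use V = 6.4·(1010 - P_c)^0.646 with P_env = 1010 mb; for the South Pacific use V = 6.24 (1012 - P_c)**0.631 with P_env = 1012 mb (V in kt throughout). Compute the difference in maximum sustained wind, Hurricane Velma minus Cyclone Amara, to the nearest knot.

Hurricane Velma: ΔP = 112; V ≈ 6.4 × 112^0.646 ≈ 134.89 kt.
Cyclone Amara: ΔP = 34; V ≈ 6.24 × 34^0.631 ≈ 57.75 kt.
Difference ≈ 134.89 − 57.75 = 77.14 → 77 kt.

77 kt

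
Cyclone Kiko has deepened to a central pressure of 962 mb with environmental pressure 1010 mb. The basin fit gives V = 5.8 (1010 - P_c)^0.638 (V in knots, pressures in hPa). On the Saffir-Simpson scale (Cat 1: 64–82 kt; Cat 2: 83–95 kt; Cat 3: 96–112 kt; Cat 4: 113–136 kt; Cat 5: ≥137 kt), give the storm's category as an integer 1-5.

ΔP = 1010 − 962 = 48 mb.
V ≈ 5.8 × 48^0.638 = 5.8 × 11.82 ≈ 69 kt.
69 kt falls in the Category 1 band.

1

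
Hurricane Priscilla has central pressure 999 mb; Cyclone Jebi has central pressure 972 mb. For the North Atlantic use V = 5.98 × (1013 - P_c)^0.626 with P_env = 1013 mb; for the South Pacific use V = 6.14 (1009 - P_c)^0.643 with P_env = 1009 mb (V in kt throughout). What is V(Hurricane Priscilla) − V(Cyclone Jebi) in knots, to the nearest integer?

-31 kt

Hurricane Priscilla: ΔP = 14; V ≈ 5.98 × 14^0.626 ≈ 31.20 kt.
Cyclone Jebi: ΔP = 37; V ≈ 6.14 × 37^0.643 ≈ 62.59 kt.
Difference ≈ 31.20 − 62.59 = -31.39 → -31 kt.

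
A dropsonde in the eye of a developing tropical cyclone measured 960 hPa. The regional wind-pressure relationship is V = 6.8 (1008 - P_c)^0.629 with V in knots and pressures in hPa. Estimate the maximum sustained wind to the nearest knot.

78 kt

ΔP = 1008 − 960 = 48 hPa.
48^0.629 ≈ 11.416.
V ≈ 6.8 × 11.416 ≈ 77.6 kt.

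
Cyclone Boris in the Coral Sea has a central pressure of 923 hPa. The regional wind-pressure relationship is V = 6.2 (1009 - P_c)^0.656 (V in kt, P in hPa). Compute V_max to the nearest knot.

ΔP = 1009 − 923 = 86 hPa.
86^0.656 ≈ 18.579.
V ≈ 6.2 × 18.579 ≈ 115.2 kt.

115 kt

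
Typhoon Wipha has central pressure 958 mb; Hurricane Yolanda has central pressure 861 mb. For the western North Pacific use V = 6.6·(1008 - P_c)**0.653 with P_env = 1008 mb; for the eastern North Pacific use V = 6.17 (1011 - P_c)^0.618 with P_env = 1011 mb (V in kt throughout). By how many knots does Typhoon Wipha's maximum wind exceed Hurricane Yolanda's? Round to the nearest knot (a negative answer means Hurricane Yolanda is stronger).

-52 kt

Typhoon Wipha: ΔP = 50; V ≈ 6.6 × 50^0.653 ≈ 84.91 kt.
Hurricane Yolanda: ΔP = 150; V ≈ 6.17 × 150^0.618 ≈ 136.49 kt.
Difference ≈ 84.91 − 136.49 = -51.58 → -52 kt.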